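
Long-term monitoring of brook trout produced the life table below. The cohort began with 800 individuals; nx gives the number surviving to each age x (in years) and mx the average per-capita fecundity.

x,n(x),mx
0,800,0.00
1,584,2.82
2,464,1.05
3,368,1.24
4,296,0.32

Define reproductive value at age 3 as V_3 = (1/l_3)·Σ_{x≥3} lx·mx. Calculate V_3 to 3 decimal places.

1.497

lx = nx/n0 = nx/800: 1, 0.73, 0.58, 0.46, 0.37
lx·mx for x ≥ 3: 0.5704, 0.1184 → sum = 0.6888
V_3 = 0.6888 / l_3 = 0.6888 / 0.46 = 1.497391… → 1.497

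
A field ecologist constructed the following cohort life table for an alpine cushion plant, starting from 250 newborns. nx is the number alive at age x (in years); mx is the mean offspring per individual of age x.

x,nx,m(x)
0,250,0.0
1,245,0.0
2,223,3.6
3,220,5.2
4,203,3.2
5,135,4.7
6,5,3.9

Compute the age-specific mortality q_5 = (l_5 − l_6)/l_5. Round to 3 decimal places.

0.963

lx = nx/n0 = nx/250: 1, 0.98, 0.892, 0.88, 0.812, 0.54, 0.02
q_5 = (l_5 − l_6) / l_5 = (0.54 − 0.02) / 0.54
     = 0.52 / 0.54 = 0.962963… → 0.963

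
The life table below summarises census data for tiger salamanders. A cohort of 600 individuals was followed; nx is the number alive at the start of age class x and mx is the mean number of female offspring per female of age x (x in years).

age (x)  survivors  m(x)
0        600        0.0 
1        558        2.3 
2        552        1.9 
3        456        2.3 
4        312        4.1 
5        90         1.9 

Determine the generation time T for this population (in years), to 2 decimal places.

2.59

lx = nx/n0 = nx/600: 1, 0.93, 0.92, 0.76, 0.52, 0.15
lx·mx: 0, 2.139, 1.748, 1.748, 2.132, 0.285 → R0 = 8.052
x·lx·mx: 0, 2.139, 3.496, 5.244, 8.528, 1.425 → Σ = 20.832
T = 20.832 / 8.052 = 2.587183… → 2.59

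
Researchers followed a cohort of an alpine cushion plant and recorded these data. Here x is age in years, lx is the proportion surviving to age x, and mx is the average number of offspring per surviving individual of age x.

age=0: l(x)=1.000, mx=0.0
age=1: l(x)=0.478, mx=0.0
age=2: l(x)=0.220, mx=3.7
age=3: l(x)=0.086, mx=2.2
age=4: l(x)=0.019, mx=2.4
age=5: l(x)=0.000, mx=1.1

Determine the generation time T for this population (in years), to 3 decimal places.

2.267

lx·mx: 0, 0, 0.814, 0.1892, 0.0456, 0 → R0 = 1.0488
x·lx·mx: 0, 0, 1.628, 0.5676, 0.1824, 0 → Σ = 2.378
T = 2.378 / 1.0488 = 2.267353… → 2.267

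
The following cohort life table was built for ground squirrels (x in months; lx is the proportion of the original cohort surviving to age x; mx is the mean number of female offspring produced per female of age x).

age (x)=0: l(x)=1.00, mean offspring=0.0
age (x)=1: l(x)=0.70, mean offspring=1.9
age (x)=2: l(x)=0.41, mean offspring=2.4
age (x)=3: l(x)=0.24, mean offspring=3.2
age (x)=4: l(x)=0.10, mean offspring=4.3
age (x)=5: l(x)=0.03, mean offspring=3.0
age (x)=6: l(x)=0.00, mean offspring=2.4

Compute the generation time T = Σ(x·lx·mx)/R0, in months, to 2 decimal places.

lx·mx: 0, 1.33, 0.984, 0.768, 0.43, 0.09, 0 → R0 = 3.602
x·lx·mx: 0, 1.33, 1.968, 2.304, 1.72, 0.45, 0 → Σ = 7.772
T = 7.772 / 3.602 = 2.15769… → 2.16

2.16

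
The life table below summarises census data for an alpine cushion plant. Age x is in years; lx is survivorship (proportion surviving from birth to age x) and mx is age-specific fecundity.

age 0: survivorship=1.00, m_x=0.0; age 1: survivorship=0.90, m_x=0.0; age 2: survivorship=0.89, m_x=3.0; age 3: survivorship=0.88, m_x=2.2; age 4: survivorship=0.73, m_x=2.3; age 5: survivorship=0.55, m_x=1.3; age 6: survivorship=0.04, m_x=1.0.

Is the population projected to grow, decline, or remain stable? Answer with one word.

R0 = Σ lx·mx = 0 + 0 + 2.67 + 1.936 + 1.679 + 0.715 + 0.04 = 7.04
R0 > 1, so the population is growing.

growing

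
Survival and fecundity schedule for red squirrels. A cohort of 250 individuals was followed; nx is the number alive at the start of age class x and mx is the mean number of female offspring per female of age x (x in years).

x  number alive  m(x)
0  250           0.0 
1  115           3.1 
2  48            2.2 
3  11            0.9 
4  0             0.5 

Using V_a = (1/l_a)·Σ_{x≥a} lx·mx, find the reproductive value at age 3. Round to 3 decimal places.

lx = nx/n0 = nx/250: 1, 0.46, 0.192, 0.044, 0
lx·mx for x ≥ 3: 0.0396, 0 → sum = 0.0396
V_3 = 0.0396 / l_3 = 0.0396 / 0.044 = 0.9 → 0.900

0.900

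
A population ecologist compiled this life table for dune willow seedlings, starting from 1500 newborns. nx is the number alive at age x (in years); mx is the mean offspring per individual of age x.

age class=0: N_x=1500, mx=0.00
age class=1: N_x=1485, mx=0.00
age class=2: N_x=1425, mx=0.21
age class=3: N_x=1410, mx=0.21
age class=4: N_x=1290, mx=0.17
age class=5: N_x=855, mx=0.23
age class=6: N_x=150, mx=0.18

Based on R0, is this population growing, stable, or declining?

lx = nx/n0 = nx/1500: 1, 0.99, 0.95, 0.94, 0.86, 0.57, 0.1
R0 = Σ lx·mx = 0 + 0 + 0.1995 + 0.1974 + 0.1462 + 0.1311 + 0.018 = 0.6922
R0 < 1, so the population is declining.

declining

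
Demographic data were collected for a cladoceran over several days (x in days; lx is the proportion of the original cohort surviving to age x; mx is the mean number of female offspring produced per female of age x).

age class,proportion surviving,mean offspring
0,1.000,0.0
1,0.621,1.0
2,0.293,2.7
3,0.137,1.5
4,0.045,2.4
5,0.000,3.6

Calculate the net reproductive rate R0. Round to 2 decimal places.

lx·mx by age: 0, 0.621, 0.7911, 0.2055, 0.108, 0
R0 = Σ lx·mx = 1.7256 → 1.73

1.73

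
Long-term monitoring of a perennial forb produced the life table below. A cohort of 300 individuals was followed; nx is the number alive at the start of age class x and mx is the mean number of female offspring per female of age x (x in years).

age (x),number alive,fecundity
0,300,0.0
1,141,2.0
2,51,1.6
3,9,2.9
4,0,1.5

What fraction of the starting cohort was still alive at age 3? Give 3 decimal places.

l_3 = n_3/n_0 = 9/300 = 0.03 → 0.030

0.030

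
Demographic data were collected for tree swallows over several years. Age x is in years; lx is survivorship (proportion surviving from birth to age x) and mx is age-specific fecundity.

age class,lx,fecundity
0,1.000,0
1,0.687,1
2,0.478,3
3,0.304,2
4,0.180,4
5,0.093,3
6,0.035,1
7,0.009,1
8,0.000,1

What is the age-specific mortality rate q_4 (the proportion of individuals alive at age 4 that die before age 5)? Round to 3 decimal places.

0.483

q_4 = (l_4 − l_5) / l_4 = (0.18 − 0.093) / 0.18
     = 0.087 / 0.18 = 0.483333… → 0.483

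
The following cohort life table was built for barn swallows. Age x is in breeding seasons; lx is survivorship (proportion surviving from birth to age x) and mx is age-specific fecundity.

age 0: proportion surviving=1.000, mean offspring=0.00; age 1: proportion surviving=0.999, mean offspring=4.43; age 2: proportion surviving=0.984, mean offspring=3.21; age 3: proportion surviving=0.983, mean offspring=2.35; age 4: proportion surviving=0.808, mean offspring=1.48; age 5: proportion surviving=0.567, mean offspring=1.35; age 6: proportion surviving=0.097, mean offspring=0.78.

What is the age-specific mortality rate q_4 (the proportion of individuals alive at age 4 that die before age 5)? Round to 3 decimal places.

0.298

q_4 = (l_4 − l_5) / l_4 = (0.808 − 0.567) / 0.808
     = 0.241 / 0.808 = 0.298267… → 0.298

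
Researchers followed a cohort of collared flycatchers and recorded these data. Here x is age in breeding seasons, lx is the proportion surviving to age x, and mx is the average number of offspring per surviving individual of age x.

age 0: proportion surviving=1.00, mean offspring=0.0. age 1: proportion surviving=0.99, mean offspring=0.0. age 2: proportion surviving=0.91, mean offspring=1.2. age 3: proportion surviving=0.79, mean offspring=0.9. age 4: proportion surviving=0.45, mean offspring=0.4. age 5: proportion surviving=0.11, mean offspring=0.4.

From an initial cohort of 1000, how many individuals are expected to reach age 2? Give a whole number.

910

Expected survivors = N0 · l_2 = 1000 × 0.91 = 910 → 910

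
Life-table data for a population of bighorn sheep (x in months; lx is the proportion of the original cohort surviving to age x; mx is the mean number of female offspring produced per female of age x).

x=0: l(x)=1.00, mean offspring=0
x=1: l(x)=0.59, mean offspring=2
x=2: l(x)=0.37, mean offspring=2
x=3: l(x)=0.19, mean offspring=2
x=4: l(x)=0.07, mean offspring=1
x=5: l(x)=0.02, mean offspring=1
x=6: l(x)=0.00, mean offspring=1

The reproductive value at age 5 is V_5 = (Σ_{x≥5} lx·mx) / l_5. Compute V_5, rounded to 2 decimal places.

1.00

lx·mx for x ≥ 5: 0.02, 0 → sum = 0.02
V_5 = 0.02 / l_5 = 0.02 / 0.02 = 1 → 1.00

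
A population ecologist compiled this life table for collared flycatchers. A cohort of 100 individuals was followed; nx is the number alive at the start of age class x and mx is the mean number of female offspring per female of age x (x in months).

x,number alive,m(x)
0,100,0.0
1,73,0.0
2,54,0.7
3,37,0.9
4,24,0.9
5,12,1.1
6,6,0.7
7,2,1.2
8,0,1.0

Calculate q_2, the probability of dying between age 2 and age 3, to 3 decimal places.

lx = nx/n0 = nx/100: 1, 0.73, 0.54, 0.37, 0.24, 0.12, 0.06, 0.02, 0
q_2 = (l_2 − l_3) / l_2 = (0.54 − 0.37) / 0.54
     = 0.17 / 0.54 = 0.314815… → 0.315

0.315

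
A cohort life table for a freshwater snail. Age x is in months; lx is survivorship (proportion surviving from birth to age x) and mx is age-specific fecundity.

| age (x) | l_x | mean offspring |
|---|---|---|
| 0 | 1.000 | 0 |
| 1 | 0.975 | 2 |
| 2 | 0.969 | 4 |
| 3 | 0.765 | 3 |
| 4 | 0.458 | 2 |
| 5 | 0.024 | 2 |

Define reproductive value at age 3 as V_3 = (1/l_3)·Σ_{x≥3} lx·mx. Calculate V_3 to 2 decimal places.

4.26

lx·mx for x ≥ 3: 2.295, 0.916, 0.048 → sum = 3.259
V_3 = 3.259 / l_3 = 3.259 / 0.765 = 4.260131… → 4.26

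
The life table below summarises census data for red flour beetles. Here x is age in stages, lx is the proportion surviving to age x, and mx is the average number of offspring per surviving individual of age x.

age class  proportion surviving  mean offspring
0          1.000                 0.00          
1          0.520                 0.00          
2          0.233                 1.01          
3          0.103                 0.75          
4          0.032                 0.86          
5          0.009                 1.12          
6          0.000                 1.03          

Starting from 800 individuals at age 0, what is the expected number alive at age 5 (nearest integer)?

Expected survivors = N0 · l_5 = 800 × 0.009 = 7.2 → 7

7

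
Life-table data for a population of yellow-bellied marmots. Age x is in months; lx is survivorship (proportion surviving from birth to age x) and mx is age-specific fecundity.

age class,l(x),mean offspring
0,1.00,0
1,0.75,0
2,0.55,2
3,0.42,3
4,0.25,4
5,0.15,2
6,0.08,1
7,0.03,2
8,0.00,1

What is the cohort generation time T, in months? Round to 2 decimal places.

3.26

lx·mx: 0, 0, 1.1, 1.26, 1, 0.3, 0.08, 0.06, 0 → R0 = 3.8
x·lx·mx: 0, 0, 2.2, 3.78, 4, 1.5, 0.48, 0.42, 0 → Σ = 12.38
T = 12.38 / 3.8 = 3.257895… → 3.26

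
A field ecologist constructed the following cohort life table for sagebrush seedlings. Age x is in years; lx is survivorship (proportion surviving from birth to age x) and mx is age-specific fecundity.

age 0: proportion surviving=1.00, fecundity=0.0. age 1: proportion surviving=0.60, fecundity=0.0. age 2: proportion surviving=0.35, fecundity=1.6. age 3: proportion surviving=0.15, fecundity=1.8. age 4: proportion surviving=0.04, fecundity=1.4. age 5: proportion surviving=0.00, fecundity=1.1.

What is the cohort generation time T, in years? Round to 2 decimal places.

lx·mx: 0, 0, 0.56, 0.27, 0.056, 0 → R0 = 0.886
x·lx·mx: 0, 0, 1.12, 0.81, 0.224, 0 → Σ = 2.154
T = 2.154 / 0.886 = 2.431151… → 2.43

2.43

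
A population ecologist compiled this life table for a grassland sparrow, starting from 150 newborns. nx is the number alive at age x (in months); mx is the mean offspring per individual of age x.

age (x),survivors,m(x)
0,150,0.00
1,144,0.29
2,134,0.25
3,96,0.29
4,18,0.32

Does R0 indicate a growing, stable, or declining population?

declining

lx = nx/n0 = nx/150: 1, 0.96, 0.89333…, 0.64, 0.12
R0 = Σ lx·mx = 0 + 0.2784 + 0.223333… + 0.1856 + 0.0384 = 0.725733…
R0 < 1, so the population is declining.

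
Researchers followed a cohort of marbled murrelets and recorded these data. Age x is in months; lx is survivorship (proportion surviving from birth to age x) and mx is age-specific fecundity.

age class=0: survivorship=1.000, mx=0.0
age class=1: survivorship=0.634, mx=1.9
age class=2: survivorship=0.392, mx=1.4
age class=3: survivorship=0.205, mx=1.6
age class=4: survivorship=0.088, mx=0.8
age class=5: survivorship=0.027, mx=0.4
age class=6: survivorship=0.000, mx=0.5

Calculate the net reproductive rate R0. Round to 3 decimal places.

2.163

lx·mx by age: 0, 1.2046, 0.5488, 0.328, 0.0704, 0.0108, 0
R0 = Σ lx·mx = 2.1626 → 2.163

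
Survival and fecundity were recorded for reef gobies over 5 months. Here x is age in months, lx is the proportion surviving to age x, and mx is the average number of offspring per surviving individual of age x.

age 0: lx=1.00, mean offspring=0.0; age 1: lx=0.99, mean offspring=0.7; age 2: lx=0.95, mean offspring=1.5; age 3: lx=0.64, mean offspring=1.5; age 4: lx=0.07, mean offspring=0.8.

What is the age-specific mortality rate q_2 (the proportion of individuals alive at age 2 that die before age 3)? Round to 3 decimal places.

0.326

q_2 = (l_2 − l_3) / l_2 = (0.95 − 0.64) / 0.95
     = 0.31 / 0.95 = 0.326316… → 0.326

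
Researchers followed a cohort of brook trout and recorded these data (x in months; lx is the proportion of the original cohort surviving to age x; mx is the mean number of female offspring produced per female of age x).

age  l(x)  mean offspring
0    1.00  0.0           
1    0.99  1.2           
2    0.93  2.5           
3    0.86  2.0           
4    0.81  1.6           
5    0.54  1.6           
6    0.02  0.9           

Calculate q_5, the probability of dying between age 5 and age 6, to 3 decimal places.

q_5 = (l_5 − l_6) / l_5 = (0.54 − 0.02) / 0.54
     = 0.52 / 0.54 = 0.962963… → 0.963

0.963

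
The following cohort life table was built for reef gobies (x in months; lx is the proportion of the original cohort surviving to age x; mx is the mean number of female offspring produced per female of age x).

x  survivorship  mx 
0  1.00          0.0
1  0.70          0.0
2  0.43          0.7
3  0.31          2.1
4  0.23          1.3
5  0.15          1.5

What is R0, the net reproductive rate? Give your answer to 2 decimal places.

1.48

lx·mx by age: 0, 0, 0.301, 0.651, 0.299, 0.225
R0 = Σ lx·mx = 1.476 → 1.48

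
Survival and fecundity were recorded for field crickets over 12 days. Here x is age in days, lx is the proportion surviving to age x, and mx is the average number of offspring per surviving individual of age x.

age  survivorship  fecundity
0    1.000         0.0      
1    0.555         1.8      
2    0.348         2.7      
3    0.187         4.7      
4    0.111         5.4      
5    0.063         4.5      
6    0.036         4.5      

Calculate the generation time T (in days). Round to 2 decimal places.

lx·mx: 0, 0.999, 0.9396, 0.8789, 0.5994, 0.2835, 0.162 → R0 = 3.8624
x·lx·mx: 0, 0.999, 1.8792, 2.6367, 2.3976, 1.4175, 0.972 → Σ = 10.302
T = 10.302 / 3.8624 = 2.667254… → 2.67

2.67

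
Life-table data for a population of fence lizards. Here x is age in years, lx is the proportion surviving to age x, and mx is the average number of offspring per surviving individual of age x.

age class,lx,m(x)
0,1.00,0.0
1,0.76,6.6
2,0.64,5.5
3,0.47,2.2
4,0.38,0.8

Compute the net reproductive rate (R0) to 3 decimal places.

9.874

lx·mx by age: 0, 5.016, 3.52, 1.034, 0.304
R0 = Σ lx·mx = 9.874 → 9.874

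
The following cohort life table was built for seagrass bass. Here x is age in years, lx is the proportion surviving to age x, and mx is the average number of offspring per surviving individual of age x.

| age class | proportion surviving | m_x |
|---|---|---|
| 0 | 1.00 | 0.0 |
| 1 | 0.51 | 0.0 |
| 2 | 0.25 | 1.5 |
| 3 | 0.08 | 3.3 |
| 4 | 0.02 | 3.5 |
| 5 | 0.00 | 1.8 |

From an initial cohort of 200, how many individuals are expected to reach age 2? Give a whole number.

Expected survivors = N0 · l_2 = 200 × 0.25 = 50 → 50

50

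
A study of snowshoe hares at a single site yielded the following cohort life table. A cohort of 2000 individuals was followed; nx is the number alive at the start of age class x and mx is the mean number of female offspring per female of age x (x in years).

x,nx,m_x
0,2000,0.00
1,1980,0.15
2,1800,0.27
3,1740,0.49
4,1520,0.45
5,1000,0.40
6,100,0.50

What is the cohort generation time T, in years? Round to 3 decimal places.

lx = nx/n0 = nx/2000: 1, 0.99, 0.9, 0.87, 0.76, 0.5, 0.05
lx·mx: 0, 0.1485, 0.243, 0.4263, 0.342, 0.2, 0.025 → R0 = 1.3848
x·lx·mx: 0, 0.1485, 0.486, 1.2789, 1.368, 1, 0.15 → Σ = 4.4314
T = 4.4314 / 1.3848 = 3.200029… → 3.200

3.200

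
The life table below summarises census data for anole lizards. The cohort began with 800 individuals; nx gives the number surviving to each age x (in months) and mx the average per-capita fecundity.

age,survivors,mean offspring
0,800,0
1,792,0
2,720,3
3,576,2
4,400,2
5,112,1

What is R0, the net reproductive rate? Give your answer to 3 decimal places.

lx = nx/n0 = nx/800: 1, 0.99, 0.9, 0.72, 0.5, 0.14
lx·mx by age: 0, 0, 2.7, 1.44, 1, 0.14
R0 = Σ lx·mx = 5.28 → 5.280

5.280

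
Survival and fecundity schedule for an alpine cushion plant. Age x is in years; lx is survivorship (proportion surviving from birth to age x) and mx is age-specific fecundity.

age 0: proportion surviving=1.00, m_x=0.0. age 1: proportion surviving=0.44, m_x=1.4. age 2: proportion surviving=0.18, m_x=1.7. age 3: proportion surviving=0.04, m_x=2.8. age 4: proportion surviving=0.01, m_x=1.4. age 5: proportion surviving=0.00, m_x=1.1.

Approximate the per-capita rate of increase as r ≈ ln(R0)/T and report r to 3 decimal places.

R0 = Σ lx·mx = 0 + 0.616 + 0.306 + 0.112 + 0.014 + 0 = 1.048
Σ x·lx·mx = 1.62; T = 1.62/1.048 = 1.5458…
r ≈ ln(R0)/T = ln(1.048)/1.5458… = 0.03033… → 0.030

0.030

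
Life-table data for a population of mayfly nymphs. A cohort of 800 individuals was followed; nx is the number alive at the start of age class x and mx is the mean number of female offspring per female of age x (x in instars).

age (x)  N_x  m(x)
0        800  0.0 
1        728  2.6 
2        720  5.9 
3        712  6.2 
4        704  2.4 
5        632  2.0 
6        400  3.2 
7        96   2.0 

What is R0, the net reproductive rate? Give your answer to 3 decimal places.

18.726

lx = nx/n0 = nx/800: 1, 0.91, 0.9, 0.89, 0.88, 0.79, 0.5, 0.12
lx·mx by age: 0, 2.366, 5.31, 5.518, 2.112, 1.58, 1.6, 0.24
R0 = Σ lx·mx = 18.726 → 18.726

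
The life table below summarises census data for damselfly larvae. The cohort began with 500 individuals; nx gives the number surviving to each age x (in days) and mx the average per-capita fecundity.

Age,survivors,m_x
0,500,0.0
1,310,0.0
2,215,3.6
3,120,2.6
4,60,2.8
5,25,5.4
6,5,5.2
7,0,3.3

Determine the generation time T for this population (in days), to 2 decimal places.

lx = nx/n0 = nx/500: 1, 0.62, 0.43, 0.24, 0.12, 0.05, 0.01, 0
lx·mx: 0, 0, 1.548, 0.624, 0.336, 0.27, 0.052, 0 → R0 = 2.83
x·lx·mx: 0, 0, 3.096, 1.872, 1.344, 1.35, 0.312, 0 → Σ = 7.974
T = 7.974 / 2.83 = 2.817668… → 2.82

2.82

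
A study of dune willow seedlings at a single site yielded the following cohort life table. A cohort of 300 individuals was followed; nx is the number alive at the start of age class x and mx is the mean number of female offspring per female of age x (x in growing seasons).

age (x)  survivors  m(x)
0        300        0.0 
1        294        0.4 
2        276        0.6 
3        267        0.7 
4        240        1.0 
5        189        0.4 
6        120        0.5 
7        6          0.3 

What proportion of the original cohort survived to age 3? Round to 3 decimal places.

0.890

l_3 = n_3/n_0 = 267/300 = 0.89 → 0.890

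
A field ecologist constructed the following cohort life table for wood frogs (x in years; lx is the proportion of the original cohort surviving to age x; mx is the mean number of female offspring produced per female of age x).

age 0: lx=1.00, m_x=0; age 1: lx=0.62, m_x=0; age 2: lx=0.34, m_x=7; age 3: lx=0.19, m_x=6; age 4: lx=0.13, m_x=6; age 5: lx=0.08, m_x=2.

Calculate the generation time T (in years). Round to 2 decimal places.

2.71

lx·mx: 0, 0, 2.38, 1.14, 0.78, 0.16 → R0 = 4.46
x·lx·mx: 0, 0, 4.76, 3.42, 3.12, 0.8 → Σ = 12.1
T = 12.1 / 4.46 = 2.713004… → 2.71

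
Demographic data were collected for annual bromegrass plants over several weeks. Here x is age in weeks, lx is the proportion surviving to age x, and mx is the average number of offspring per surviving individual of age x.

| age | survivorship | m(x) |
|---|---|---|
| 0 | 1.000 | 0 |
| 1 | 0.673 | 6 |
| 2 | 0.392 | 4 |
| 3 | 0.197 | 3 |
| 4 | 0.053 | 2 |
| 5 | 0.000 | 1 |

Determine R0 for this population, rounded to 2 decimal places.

6.30

lx·mx by age: 0, 4.038, 1.568, 0.591, 0.106, 0
R0 = Σ lx·mx = 6.303 → 6.30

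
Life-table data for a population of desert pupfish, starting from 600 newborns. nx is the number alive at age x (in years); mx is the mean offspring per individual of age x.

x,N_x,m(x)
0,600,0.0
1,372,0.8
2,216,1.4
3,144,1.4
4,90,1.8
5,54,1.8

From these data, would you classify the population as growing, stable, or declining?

lx = nx/n0 = nx/600: 1, 0.62, 0.36, 0.24, 0.15, 0.09
R0 = Σ lx·mx = 0 + 0.496 + 0.504 + 0.336 + 0.27 + 0.162 = 1.768
R0 > 1, so the population is growing.

growing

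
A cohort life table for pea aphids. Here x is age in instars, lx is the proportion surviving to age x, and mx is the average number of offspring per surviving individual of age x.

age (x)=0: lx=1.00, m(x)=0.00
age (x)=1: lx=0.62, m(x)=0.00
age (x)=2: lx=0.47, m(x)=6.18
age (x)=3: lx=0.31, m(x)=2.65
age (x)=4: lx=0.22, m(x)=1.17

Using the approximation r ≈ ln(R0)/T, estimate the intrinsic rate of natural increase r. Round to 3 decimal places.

0.592

R0 = Σ lx·mx = 0 + 0 + 2.9046 + 0.8215 + 0.2574 = 3.9835
Σ x·lx·mx = 9.3033; T = 9.3033/3.9835 = 2.33546…
r ≈ ln(R0)/T = ln(3.9835)/2.33546… = 0.59182… → 0.592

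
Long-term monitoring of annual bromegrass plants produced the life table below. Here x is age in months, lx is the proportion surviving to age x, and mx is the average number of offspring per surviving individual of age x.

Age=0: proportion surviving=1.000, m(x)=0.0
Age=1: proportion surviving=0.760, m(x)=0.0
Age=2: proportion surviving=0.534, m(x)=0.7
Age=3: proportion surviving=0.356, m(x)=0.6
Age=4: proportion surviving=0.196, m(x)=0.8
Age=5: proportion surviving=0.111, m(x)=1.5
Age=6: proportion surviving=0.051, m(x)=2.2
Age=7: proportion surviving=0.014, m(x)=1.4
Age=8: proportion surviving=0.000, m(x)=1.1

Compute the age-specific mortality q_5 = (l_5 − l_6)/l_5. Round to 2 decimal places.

0.54

q_5 = (l_5 − l_6) / l_5 = (0.111 − 0.051) / 0.111
     = 0.06 / 0.111 = 0.540541… → 0.54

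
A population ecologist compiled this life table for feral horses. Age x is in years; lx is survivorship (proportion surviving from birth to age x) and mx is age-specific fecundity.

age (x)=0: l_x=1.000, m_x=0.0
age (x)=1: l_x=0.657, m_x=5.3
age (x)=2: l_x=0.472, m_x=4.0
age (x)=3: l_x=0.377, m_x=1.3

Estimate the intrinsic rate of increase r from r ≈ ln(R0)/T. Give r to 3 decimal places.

R0 = Σ lx·mx = 0 + 3.4821 + 1.888 + 0.4901 = 5.8602
Σ x·lx·mx = 8.7284; T = 8.7284/5.8602 = 1.48944…
r ≈ ln(R0)/T = ln(5.8602)/1.48944… = 1.18715… → 1.187

1.187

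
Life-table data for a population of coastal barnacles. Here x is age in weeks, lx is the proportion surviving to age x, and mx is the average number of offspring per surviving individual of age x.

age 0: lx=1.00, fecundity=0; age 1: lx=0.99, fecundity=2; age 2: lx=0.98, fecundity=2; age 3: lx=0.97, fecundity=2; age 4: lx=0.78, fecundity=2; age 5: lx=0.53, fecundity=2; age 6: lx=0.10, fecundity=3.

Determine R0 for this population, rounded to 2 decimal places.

8.80

lx·mx by age: 0, 1.98, 1.96, 1.94, 1.56, 1.06, 0.3
R0 = Σ lx·mx = 8.8 → 8.80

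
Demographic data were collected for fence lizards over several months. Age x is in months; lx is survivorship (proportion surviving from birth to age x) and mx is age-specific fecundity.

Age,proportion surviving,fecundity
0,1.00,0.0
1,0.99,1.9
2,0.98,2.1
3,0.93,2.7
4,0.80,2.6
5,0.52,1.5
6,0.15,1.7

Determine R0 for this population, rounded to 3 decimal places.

9.565

lx·mx by age: 0, 1.881, 2.058, 2.511, 2.08, 0.78, 0.255
R0 = Σ lx·mx = 9.565 → 9.565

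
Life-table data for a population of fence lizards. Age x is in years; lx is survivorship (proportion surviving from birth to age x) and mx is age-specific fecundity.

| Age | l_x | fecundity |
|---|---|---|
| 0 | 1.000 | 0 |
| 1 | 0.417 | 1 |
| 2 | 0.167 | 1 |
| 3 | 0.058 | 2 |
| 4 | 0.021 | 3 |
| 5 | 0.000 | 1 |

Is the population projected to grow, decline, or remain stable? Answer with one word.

declining

R0 = Σ lx·mx = 0 + 0.417 + 0.167 + 0.116 + 0.063 + 0 = 0.763
R0 < 1, so the population is declining.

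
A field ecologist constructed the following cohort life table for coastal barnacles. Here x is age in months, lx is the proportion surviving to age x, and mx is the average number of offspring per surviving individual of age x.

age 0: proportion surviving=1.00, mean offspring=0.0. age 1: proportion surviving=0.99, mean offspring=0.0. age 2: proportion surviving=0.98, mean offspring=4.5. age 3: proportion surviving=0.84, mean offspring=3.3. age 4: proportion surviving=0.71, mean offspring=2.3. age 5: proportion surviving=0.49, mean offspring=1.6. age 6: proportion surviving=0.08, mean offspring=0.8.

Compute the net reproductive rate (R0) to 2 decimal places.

9.66

lx·mx by age: 0, 0, 4.41, 2.772, 1.633, 0.784, 0.064
R0 = Σ lx·mx = 9.663 → 9.66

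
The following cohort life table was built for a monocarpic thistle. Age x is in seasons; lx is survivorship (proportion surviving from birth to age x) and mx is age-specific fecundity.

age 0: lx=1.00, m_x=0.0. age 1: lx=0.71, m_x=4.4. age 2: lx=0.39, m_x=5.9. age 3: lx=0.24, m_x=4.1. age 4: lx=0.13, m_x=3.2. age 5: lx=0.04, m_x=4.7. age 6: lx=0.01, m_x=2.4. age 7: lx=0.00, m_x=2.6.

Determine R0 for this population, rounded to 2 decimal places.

7.04

lx·mx by age: 0, 3.124, 2.301, 0.984, 0.416, 0.188, 0.024, 0
R0 = Σ lx·mx = 7.037 → 7.04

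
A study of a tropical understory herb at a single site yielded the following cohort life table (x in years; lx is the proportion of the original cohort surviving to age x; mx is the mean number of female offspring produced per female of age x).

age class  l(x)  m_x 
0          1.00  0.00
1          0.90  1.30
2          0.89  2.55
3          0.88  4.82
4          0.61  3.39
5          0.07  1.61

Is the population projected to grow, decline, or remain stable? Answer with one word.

growing

R0 = Σ lx·mx = 0 + 1.17 + 2.2695 + 4.2416 + 2.0679 + 0.1127 = 9.8617
R0 > 1, so the population is growing.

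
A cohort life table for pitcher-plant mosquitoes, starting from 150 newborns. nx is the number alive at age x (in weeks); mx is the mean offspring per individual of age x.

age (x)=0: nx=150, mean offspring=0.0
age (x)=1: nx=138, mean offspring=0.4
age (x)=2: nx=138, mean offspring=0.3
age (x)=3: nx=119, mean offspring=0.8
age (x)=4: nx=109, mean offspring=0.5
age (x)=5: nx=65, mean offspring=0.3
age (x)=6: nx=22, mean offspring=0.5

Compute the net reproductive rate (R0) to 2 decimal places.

1.85

lx = nx/n0 = nx/150: 1, 0.92, 0.92, 0.79333…, 0.72667…, 0.43333…, 0.14667…
lx·mx by age: 0, 0.368, 0.276, 0.634667…, 0.363333…, 0.13…, 0.073333…
R0 = Σ lx·mx = 1.845333… → 1.85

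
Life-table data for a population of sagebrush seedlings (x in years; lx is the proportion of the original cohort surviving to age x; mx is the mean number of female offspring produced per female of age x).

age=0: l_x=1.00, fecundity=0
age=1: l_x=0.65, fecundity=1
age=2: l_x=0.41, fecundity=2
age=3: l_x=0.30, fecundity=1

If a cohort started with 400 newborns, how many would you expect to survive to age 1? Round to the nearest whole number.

Expected survivors = N0 · l_1 = 400 × 0.65 = 260 → 260

260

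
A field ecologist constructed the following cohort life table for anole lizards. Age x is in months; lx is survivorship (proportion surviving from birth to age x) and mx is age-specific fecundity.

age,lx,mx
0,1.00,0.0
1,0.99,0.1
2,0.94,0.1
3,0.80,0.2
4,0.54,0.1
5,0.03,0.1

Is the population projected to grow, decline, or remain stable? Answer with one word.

R0 = Σ lx·mx = 0 + 0.099 + 0.094 + 0.16 + 0.054 + 0.003 = 0.41
R0 < 1, so the population is declining.

declining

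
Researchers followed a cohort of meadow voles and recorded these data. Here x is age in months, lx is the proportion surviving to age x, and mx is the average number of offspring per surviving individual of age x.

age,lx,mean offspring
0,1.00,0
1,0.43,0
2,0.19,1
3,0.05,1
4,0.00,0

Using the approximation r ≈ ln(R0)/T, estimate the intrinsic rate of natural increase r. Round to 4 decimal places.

-0.6462

R0 = Σ lx·mx = 0 + 0 + 0.19 + 0.05 + 0 = 0.24
Σ x·lx·mx = 0.53; T = 0.53/0.24 = 2.20833…
r ≈ ln(R0)/T = ln(0.24)/2.20833… = -0.646241… → -0.6462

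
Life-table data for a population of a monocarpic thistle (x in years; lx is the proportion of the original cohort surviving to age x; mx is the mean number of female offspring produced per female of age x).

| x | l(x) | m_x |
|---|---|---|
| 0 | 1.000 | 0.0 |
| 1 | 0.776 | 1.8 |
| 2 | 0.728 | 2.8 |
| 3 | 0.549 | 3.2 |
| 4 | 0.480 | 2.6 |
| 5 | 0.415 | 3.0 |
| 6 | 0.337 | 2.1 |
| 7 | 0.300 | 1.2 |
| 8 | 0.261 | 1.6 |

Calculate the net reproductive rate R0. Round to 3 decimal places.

lx·mx by age: 0, 1.3968, 2.0384, 1.7568, 1.248, 1.245, 0.7077, 0.36, 0.4176
R0 = Σ lx·mx = 9.1703 → 9.170

9.170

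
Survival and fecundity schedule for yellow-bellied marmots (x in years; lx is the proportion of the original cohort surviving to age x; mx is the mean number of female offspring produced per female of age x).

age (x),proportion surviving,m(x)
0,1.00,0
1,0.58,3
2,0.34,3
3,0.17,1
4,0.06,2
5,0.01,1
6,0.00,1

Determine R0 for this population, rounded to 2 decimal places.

3.06

lx·mx by age: 0, 1.74, 1.02, 0.17, 0.12, 0.01, 0
R0 = Σ lx·mx = 3.06 → 3.06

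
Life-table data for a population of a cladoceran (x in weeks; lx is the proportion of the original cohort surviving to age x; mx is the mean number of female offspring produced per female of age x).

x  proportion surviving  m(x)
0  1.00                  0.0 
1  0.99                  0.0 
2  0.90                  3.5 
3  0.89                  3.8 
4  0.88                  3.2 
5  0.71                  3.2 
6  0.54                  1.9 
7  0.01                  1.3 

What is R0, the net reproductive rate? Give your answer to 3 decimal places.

12.659

lx·mx by age: 0, 0, 3.15, 3.382, 2.816, 2.272, 1.026, 0.013
R0 = Σ lx·mx = 12.659 → 12.659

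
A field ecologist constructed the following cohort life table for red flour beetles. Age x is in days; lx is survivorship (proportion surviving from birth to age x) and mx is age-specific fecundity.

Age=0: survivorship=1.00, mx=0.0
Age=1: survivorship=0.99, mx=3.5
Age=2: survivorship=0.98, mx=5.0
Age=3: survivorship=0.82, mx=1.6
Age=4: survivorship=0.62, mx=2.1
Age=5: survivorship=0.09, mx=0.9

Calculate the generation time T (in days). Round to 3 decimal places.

lx·mx: 0, 3.465, 4.9, 1.312, 1.302, 0.081 → R0 = 11.06
x·lx·mx: 0, 3.465, 9.8, 3.936, 5.208, 0.405 → Σ = 22.814
T = 22.814 / 11.06 = 2.062749… → 2.063

2.063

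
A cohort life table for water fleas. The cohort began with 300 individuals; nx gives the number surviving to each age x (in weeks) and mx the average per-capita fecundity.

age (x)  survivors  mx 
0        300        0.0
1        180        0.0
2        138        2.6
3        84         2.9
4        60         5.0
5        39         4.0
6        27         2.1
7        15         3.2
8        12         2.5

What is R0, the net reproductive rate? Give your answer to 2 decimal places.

lx = nx/n0 = nx/300: 1, 0.6, 0.46, 0.28, 0.2, 0.13, 0.09, 0.05, 0.04
lx·mx by age: 0, 0, 1.196, 0.812, 1, 0.52, 0.189, 0.16, 0.1
R0 = Σ lx·mx = 3.977 → 3.98

3.98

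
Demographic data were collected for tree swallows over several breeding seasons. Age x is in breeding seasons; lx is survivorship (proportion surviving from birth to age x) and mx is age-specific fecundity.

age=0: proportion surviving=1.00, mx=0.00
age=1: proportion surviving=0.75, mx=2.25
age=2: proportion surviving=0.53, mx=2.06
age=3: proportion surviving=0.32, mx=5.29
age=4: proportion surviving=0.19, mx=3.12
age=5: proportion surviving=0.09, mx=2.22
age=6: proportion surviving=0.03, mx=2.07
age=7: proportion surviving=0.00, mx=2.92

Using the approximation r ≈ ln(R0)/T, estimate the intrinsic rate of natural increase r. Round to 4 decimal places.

0.7020

R0 = Σ lx·mx = 0 + 1.6875 + 1.0918 + 1.6928 + 0.5928 + 0.1998 + 0.0621 + 0 = 5.3268
Σ x·lx·mx = 12.6923; T = 12.6923/5.3268 = 2.38273…
r ≈ ln(R0)/T = ln(5.3268)/2.38273… = 0.702033… → 0.7020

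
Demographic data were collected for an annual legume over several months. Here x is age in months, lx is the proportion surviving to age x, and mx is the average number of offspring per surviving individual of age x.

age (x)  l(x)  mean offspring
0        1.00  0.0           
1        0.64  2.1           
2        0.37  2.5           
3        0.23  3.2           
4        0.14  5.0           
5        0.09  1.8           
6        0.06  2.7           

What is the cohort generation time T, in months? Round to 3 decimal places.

2.478

lx·mx: 0, 1.344, 0.925, 0.736, 0.7, 0.162, 0.162 → R0 = 4.029
x·lx·mx: 0, 1.344, 1.85, 2.208, 2.8, 0.81, 0.972 → Σ = 9.984
T = 9.984 / 4.029 = 2.478034… → 2.478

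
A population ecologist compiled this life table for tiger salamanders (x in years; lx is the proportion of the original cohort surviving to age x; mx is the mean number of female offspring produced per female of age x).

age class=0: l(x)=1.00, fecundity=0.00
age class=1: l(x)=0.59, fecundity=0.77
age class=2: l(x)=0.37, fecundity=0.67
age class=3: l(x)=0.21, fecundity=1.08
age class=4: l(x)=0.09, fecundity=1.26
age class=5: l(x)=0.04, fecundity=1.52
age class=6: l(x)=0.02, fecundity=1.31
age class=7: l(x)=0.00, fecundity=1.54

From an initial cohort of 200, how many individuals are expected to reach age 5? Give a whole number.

Expected survivors = N0 · l_5 = 200 × 0.04 = 8 → 8

8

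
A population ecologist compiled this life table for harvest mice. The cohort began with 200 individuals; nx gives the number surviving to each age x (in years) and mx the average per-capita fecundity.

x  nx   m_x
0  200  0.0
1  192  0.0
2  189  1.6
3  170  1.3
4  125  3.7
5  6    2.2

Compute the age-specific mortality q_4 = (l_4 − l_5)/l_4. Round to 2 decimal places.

lx = nx/n0 = nx/200: 1, 0.96, 0.945, 0.85, 0.625, 0.03
q_4 = (l_4 − l_5) / l_4 = (0.625 − 0.03) / 0.625
     = 0.595 / 0.625 = 0.952 → 0.95

0.95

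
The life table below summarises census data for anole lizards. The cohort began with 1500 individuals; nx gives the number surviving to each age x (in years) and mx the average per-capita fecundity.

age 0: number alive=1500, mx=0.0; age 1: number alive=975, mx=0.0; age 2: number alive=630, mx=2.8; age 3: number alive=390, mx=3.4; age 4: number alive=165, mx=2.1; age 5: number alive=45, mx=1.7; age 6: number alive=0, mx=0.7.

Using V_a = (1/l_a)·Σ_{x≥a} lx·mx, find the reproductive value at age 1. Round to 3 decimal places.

lx = nx/n0 = nx/1500: 1, 0.65, 0.42, 0.26, 0.11, 0.03, 0
lx·mx for x ≥ 1: 0, 1.176, 0.884, 0.231, 0.051, 0 → sum = 2.342
V_1 = 2.342 / l_1 = 2.342 / 0.65 = 3.603077… → 3.603

3.603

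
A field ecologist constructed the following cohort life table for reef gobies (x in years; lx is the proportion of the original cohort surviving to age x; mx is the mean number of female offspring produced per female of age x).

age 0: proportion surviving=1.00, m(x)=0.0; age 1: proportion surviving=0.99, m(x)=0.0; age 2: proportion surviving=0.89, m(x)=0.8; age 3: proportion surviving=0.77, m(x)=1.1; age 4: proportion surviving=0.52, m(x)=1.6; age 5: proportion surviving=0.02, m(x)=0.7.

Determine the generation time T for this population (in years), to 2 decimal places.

3.06

lx·mx: 0, 0, 0.712, 0.847, 0.832, 0.014 → R0 = 2.405
x·lx·mx: 0, 0, 1.424, 2.541, 3.328, 0.07 → Σ = 7.363
T = 7.363 / 2.405 = 3.061538… → 3.06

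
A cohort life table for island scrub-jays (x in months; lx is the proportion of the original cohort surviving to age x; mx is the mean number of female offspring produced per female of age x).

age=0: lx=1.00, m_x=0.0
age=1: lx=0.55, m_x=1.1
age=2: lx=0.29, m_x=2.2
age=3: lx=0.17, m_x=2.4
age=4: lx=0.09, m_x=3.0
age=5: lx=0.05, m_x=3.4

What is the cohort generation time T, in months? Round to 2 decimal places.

2.41

lx·mx: 0, 0.605, 0.638, 0.408, 0.27, 0.17 → R0 = 2.091
x·lx·mx: 0, 0.605, 1.276, 1.224, 1.08, 0.85 → Σ = 5.035
T = 5.035 / 2.091 = 2.407939… → 2.41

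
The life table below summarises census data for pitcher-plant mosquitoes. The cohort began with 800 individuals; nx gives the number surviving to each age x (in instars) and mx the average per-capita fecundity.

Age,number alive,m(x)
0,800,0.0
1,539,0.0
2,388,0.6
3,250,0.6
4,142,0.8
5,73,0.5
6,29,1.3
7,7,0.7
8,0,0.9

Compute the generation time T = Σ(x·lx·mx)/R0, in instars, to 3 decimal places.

lx = nx/n0 = nx/800: 1, 0.67375, 0.485, 0.3125, 0.1775, 0.09125, 0.03625, 0.00875, 0
lx·mx: 0, 0, 0.291, 0.1875, 0.142, 0.045625, 0.047125, 0.006125, 0 → R0 = 0.719375
x·lx·mx: 0, 0, 0.582, 0.5625, 0.568, 0.228125, 0.28275, 0.042875, 0 → Σ = 2.26625
T = 2.26625 / 0.719375 = 3.150304… → 3.150

3.150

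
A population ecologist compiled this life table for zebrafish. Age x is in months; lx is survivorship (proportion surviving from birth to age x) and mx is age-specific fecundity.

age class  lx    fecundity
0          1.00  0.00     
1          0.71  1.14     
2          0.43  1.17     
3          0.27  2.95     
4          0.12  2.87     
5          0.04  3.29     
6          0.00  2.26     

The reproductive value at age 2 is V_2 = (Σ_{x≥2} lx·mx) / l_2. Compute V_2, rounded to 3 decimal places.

4.129

lx·mx for x ≥ 2: 0.5031, 0.7965, 0.3444, 0.1316, 0 → sum = 1.7756
V_2 = 1.7756 / l_2 = 1.7756 / 0.43 = 4.129302… → 4.129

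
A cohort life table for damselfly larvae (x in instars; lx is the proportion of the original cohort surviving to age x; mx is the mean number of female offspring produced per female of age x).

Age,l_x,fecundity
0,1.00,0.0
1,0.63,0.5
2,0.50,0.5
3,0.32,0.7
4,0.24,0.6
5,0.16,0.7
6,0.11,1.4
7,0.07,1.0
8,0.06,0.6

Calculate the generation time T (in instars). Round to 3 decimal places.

3.314

lx·mx: 0, 0.315, 0.25, 0.224, 0.144, 0.112, 0.154, 0.07, 0.036 → R0 = 1.305
x·lx·mx: 0, 0.315, 0.5, 0.672, 0.576, 0.56, 0.924, 0.49, 0.288 → Σ = 4.325
T = 4.325 / 1.305 = 3.314176… → 3.314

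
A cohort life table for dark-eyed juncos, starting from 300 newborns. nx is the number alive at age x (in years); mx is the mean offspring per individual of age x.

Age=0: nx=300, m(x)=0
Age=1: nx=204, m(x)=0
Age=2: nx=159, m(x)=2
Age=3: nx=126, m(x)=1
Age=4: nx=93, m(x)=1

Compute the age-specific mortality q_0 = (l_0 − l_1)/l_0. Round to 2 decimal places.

0.32

lx = nx/n0 = nx/300: 1, 0.68, 0.53, 0.42, 0.31
q_0 = (l_0 − l_1) / l_0 = (1 − 0.68) / 1
     = 0.32 / 1 = 0.32 → 0.32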